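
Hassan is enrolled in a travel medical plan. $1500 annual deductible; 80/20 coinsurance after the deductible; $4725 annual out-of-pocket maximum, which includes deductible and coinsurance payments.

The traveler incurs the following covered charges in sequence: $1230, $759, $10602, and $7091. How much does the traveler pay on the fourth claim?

$1006.80

Claim 1 — $1230: fully absorbed by the deductible. Cost to traveler: $1230. OOP to date $1230.
Claim 2 — $759: $270 to deductible, leaving $489; 20% of $489 = $97.80. Traveler pays $367.80; OOP now $1597.80.
Claim 3 — $10602: deductible already satisfied, so traveler's share is 20% × $10602 = $2120.40. Traveler pays $2120.40; OOP now $3718.20.
Claim 4 — $7091: deductible already satisfied, so traveler's share is 20% × $7091 = $1418.20. That would push OOP to $5136.40, over the $4725 cap, so traveler pays $4725 − $3718.20 = $1006.80.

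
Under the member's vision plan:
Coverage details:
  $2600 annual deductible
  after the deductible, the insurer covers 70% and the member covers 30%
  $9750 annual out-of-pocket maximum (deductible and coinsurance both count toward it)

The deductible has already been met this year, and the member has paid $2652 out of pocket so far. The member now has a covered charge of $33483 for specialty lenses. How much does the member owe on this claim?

With the deductible met, the entire $33483 is subject to coinsurance.
Member's 30% share of $33483 is $10044.90.
Adding $10044.90 to the $2652 already spent would give $12696.90, which exceeds the $9750 cap; the member pays just $9750 − $2652 = $7098.

$7098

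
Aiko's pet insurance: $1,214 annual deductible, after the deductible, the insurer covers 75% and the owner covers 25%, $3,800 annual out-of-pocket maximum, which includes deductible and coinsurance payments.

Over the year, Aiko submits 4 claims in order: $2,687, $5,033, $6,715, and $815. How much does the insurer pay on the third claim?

#1 ($2,687): $1,214 finishes the deductible; $1,473 goes to coinsurance; coinsurance $1,473 × 25% = $368.25. Cost to owner: $1,582.25. OOP to date $1,582.25. Insurer: $2,687 − $1,582.25 = $1,104.75.
#2 ($5,033): 25% coinsurance on $5,033 = $1,258.25. Owner owes $1,258.25 (running OOP $2,840.50). Insurer: $5,033 − $1,258.25 = $3,774.75.
#3 ($6,715): deductible met; 25% of $6,715 = $1,678.75. Adding that to $2,840.50 gives $4,519.25, past the $3,800 cap; owner pays only $3,800 − $2,840.50 = $959.50. Plan pays $6,715 − $959.50 = $5,755.50.

$5,755.50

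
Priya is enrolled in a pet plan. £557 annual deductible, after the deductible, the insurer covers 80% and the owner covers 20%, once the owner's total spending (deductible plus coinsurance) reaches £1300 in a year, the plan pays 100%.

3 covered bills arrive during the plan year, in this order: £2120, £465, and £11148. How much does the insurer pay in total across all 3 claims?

£12433

#1 (£2120): deductible takes £557, £1563 remains; owner's 20% is £312.60. Owner pays £869.60; OOP now £869.60. Insurer: £2120 − £869.60 = £1250.40.
#2 (£465): 20% coinsurance on £465 = £93. Owner pays £93; OOP now £962.60. Insurer: £465 − £93 = £372.
#3 (£11148): 20% coinsurance on £11148 = £2229.60. OOP would hit £3192.20 > £1300, so the cap limits the owner to £1300 − £962.60 = £337.40. Insurer: £11148 − £337.40 = £10810.60.
Insurer total: £1250.40 + £372 + £10810.60 = £12433.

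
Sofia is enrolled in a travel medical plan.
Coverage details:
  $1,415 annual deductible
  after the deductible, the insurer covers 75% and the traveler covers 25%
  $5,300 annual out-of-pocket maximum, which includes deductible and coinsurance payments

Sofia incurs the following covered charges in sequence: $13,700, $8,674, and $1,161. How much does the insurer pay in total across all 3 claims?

Bill 1, $13,700: $1,415 to deductible, leaving $12,285; 25% of $12,285 = $3,071.25. Traveler owes $4,486.25 (running OOP $4,486.25). Insurer: $13,700 − $4,486.25 = $9,213.75.
Bill 2, $8,674: 25% coinsurance on $8,674 = $2,168.50. Adding that to $4,486.25 gives $6,654.75, past the $5,300 cap; traveler pays only $5,300 − $4,486.25 = $813.75. Plan pays $8,674 − $813.75 = $7,860.25.
Bill 3, $1,161: deductible met; 25% of $1,161 = $290.25. That would push OOP to $5,590.25, over the $5,300 cap, so traveler pays $5,300 − $5,300 = $0. Plan pays $1,161 − $0 = $1,161.
Insurer total: $9,213.75 + $7,860.25 + $1,161 = $18,235.

$18,235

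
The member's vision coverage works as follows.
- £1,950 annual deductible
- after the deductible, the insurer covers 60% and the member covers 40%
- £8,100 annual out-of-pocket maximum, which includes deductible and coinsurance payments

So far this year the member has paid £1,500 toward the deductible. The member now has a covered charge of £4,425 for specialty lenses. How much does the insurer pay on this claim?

£2,385

£1,500 of the £1,950 deductible is already met, leaving £450.
After the £450 deductible portion, £4,425 − £450 = £3,975 is subject to coinsurance.
Coinsurance: £3,975 × 40% = £1,590.
So the member owes £450 + £1,590 = £2,040 before any cap.
Cumulative spending £1,500 + £2,040 = £3,540 stays under the £8,100 maximum.
Insurer pays the balance: £4,425 − £2,040 = £2,385.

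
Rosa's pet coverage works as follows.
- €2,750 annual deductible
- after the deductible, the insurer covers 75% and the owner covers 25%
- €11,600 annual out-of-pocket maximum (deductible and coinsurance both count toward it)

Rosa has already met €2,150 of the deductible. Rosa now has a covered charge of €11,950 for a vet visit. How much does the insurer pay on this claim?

€2,150 of the €2,750 deductible is already met, leaving €600.
The remaining €11,350 (= €11,950 − €600) moves to coinsurance.
25% of €11,350 = €2,837.50 falls to the owner.
That puts the owner's cost at €600 + €2,837.50 = €3,437.50 before any cap.
Cumulative spending €2,150 + €3,437.50 = €5,587.50 stays under the €11,600 maximum.
The plan picks up €11,950 − €3,437.50 = €8,512.50.

€8,512.50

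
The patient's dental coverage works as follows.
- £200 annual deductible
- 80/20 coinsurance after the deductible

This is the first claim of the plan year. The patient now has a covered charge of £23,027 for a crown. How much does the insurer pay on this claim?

The full £200 deductible is still open; £200 of this bill applies to it.
The remaining £22,827 (= £23,027 − £200) moves to coinsurance.
20% of £22,827 = £4,565.40 falls to the patient.
That puts the patient's cost at £200 + £4,565.40 = £4,765.40.
The plan picks up £23,027 − £4,765.40 = £18,261.60.

£18,261.60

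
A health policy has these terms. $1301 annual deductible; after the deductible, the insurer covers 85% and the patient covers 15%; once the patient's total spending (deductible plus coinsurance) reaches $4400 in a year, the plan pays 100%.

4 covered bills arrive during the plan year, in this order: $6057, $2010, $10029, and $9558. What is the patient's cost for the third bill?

$1504.35

Claim 1 — $6057: $1301 finishes the deductible; $4756 goes to coinsurance; patient's 15% is $713.40. Cost to patient: $2014.40. OOP to date $2014.40.
Claim 2 — $2010: 15% coinsurance on $2010 = $301.50. Patient owes $301.50 (running OOP $2315.90).
Claim 3 — $10029: deductible already satisfied, so patient's share is 15% × $10029 = $1504.35. Patient owes $1504.35 (running OOP $3820.25).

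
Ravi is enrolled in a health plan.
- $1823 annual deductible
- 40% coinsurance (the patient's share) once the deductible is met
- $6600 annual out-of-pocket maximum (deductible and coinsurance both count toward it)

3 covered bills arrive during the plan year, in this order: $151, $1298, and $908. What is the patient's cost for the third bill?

$587.60

#1 ($151): all of it applies to the deductible. Patient pays $151; OOP now $151.
#2 ($1298): fully absorbed by the deductible. Patient pays $1298; OOP now $1449.
#3 ($908): $374 finishes the deductible; $534 goes to coinsurance; coinsurance $534 × 40% = $213.60. Patient pays $587.60; OOP now $2036.60.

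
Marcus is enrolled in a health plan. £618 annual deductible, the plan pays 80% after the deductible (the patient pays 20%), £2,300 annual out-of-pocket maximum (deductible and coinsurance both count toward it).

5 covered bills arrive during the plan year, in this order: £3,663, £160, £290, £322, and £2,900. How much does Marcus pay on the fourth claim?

£64.40

Claim 1 — £3,663: £618 to deductible, leaving £3,045; patient's 20% is £609. Cost to patient: £1,227. OOP to date £1,227.
Claim 2 — £160: deductible met; 20% of £160 = £32. Patient pays £32; OOP now £1,259.
Claim 3 — £290: deductible already satisfied, so patient's share is 20% × £290 = £58. Cost to patient: £58. OOP to date £1,317.
Claim 4 — £322: 20% coinsurance on £322 = £64.40. Patient owes £64.40 (running OOP £1,381.40).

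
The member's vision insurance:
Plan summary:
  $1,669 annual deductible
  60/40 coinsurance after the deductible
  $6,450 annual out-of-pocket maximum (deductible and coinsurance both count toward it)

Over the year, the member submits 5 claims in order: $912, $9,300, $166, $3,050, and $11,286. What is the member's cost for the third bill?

$66.40

#1 ($912): entire amount goes to the deductible. Member pays $912; OOP now $912.
#2 ($9,300): $757 finishes the deductible; $8,543 goes to coinsurance; member's 40% is $3,417.20. Member owes $4,174.20 (running OOP $5,086.20).
#3 ($166): 40% coinsurance on $166 = $66.40. Member owes $66.40 (running OOP $5,152.60).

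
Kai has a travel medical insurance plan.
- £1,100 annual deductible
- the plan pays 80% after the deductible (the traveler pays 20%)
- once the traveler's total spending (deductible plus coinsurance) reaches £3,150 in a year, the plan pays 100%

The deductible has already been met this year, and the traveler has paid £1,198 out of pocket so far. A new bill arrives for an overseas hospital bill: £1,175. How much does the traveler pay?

£235

The deductible is already satisfied, so the full bill goes to coinsurance.
Traveler's 20% share of £1,175 is £235.
Cumulative spending £1,198 + £235 = £1,433 stays under the £3,150 maximum.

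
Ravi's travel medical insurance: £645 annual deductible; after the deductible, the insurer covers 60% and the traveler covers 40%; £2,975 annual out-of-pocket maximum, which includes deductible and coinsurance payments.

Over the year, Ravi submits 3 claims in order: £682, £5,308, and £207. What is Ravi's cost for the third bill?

£82.80

Claim 1 (£682): £645 finishes the deductible; £37 goes to coinsurance; 40% of £37 = £14.80. Traveler owes £659.80 (running OOP £659.80).
Claim 2 (£5,308): deductible met; 40% of £5,308 = £2,123.20. Traveler pays £2,123.20; OOP now £2,783.
Claim 3 (£207): 40% coinsurance on £207 = £82.80. Cost to traveler: £82.80. OOP to date £2,865.80.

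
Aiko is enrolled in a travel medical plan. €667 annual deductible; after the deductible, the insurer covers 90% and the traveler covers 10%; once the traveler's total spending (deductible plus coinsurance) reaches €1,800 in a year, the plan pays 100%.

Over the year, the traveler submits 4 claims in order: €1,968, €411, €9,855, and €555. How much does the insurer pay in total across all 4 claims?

Claim 1 — €1,968: deductible takes €667, €1,301 remains; 10% of €1,301 = €130.10. Cost to traveler: €797.10. OOP to date €797.10. Plan pays €1,968 − €797.10 = €1,170.90.
Claim 2 — €411: deductible met; 10% of €411 = €41.10. Cost to traveler: €41.10. OOP to date €838.20. Plan pays €411 − €41.10 = €369.90.
Claim 3 — €9,855: deductible already satisfied, so traveler's share is 10% × €9,855 = €985.50. That would push OOP to €1,823.70, over the €1,800 cap, so traveler pays €1,800 − €838.20 = €961.80. Plan pays €9,855 − €961.80 = €8,893.20.
Claim 4 — €555: 10% coinsurance on €555 = €55.50. Adding that to €1,800 gives €1,855.50, past the €1,800 cap; traveler pays only €1,800 − €1,800 = €0. Plan pays €555 − €0 = €555.
Insurer total = bills − traveler's total = €12,789 − €1,800 = €10,989.

€10,989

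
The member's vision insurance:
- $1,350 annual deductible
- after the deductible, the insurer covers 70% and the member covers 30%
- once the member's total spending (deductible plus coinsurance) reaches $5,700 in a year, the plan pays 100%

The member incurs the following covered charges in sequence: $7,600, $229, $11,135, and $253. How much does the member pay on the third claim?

$2,406.30

Claim 1 ($7,600): $1,350 to deductible, leaving $6,250; 30% of $6,250 = $1,875. Member owes $3,225 (running OOP $3,225).
Claim 2 ($229): deductible already satisfied, so member's share is 30% × $229 = $68.70. Cost to member: $68.70. OOP to date $3,293.70.
Claim 3 ($11,135): deductible met; 30% of $11,135 = $3,340.50. That would push OOP to $6,634.20, over the $5,700 cap, so member pays $5,700 − $3,293.70 = $2,406.30.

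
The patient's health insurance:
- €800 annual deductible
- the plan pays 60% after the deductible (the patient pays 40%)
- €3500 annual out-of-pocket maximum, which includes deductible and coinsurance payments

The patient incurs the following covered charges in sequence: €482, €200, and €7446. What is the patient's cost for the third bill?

#1 (€482): all of it applies to the deductible. Patient pays €482; OOP now €482.
#2 (€200): entire amount goes to the deductible. Patient owes €200 (running OOP €682).
#3 (€7446): deductible takes €118, €7328 remains; coinsurance €7328 × 40% = €2931.20. Claim cost before the cap: €118 + €2931.20 = €3049.20. Adding that to €682 gives €3731.20, past the €3500 cap; patient pays only €3500 − €682 = €2818.

€2818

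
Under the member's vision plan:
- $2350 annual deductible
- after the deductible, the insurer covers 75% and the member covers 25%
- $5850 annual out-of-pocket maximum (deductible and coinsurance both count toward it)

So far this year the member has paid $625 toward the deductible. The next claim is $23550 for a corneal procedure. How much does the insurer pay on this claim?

$625 of the $2350 deductible is already met, leaving $1725.
That leaves $23550 − $1725 = $21825 for coinsurance.
25% of $21825 = $5456.25 falls to the member.
That puts the member's cost at $1725 + $5456.25 = $7181.25 before any cap.
Year-to-date out-of-pocket would reach $625 + $7181.25 = $7806.25, above the $5850 maximum, so the member pays only $5850 − $625 = $5225.
The plan picks up $23550 − $5225 = $18325.

$18325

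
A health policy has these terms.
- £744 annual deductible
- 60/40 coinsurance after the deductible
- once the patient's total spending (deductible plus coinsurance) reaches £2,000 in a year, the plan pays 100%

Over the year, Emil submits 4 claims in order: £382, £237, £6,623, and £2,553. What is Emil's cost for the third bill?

Claim 1 (£382): fully absorbed by the deductible. Cost to patient: £382. OOP to date £382.
Claim 2 (£237): entire amount goes to the deductible. Patient pays £237; OOP now £619.
Claim 3 (£6,623): £125 finishes the deductible; £6,498 goes to coinsurance; 40% of £6,498 = £2,599.20. Claim cost before the cap: £125 + £2,599.20 = £2,724.20. That would push OOP to £3,343.20, over the £2,000 cap, so patient pays £2,000 − £619 = £1,381.

£1,381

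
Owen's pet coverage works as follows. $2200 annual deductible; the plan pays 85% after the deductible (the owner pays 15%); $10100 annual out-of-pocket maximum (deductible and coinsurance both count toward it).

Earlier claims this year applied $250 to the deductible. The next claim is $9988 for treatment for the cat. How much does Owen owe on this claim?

$250 of the $2200 deductible is already met, leaving $1950.
After the $1950 deductible portion, $9988 − $1950 = $8038 is subject to coinsurance.
Coinsurance: $8038 × 15% = $1205.70.
That puts the owner's cost at $1950 + $1205.70 = $3155.70 before any cap.
Total out-of-pocket so far would be $250 + $3155.70 = $3405.70, below the $10100 cap — no reduction.

$3155.70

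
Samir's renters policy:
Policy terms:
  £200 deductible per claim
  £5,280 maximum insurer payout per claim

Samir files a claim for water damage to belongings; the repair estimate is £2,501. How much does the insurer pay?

£2,301

Less the £200 deductible: £2,501 − £200 = £2,301.
That's under the £5,280 cap, so the insurer reimburses the full £2,301.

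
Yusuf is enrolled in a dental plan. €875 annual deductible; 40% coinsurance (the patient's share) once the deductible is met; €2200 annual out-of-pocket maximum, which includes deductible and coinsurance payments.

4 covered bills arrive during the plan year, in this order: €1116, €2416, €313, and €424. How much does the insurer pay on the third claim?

€187.80

Bill 1, €1116: €875 to deductible, leaving €241; patient's 40% is €96.40. Cost to patient: €971.40. OOP to date €971.40. Insurer: €1116 − €971.40 = €144.60.
Bill 2, €2416: 40% coinsurance on €2416 = €966.40. Patient owes €966.40 (running OOP €1937.80). Insurer: €2416 − €966.40 = €1449.60.
Bill 3, €313: deductible met; 40% of €313 = €125.20. Patient pays €125.20; OOP now €2063. Plan pays €313 − €125.20 = €187.80.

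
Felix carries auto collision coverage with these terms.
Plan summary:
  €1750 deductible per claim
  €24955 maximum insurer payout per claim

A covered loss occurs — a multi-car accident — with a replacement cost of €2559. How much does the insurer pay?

Less the €1750 deductible: €2559 − €1750 = €809.
That's under the €24955 cap, so the insurer reimburses the full €809.

€809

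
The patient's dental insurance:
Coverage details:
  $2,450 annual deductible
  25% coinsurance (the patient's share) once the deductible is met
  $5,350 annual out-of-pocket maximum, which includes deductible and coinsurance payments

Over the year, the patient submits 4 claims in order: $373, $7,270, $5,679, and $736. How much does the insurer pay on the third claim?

#1 ($373): all of it applies to the deductible. Patient pays $373; OOP now $373. Insurer: $373 − $373 = $0.
#2 ($7,270): $2,077 finishes the deductible; $5,193 goes to coinsurance; patient's 25% is $1,298.25. Patient pays $3,375.25; OOP now $3,748.25. Insurer: $7,270 − $3,375.25 = $3,894.75.
#3 ($5,679): 25% coinsurance on $5,679 = $1,419.75. Patient pays $1,419.75; OOP now $5,168. Plan pays $5,679 − $1,419.75 = $4,259.25.

$4,259.25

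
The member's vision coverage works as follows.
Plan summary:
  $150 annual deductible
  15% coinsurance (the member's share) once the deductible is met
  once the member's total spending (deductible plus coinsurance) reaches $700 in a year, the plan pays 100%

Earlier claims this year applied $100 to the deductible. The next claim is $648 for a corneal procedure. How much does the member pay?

$100 of the $150 deductible is already met, leaving $50.
That leaves $648 − $50 = $598 for coinsurance.
15% of $598 = $89.70 falls to the member.
That puts the member's cost at $50 + $89.70 = $139.70 before any cap.
Year-to-date out-of-pocket becomes $100 + $139.70 = $239.70, still under the $700 maximum, so no cap applies.

$139.70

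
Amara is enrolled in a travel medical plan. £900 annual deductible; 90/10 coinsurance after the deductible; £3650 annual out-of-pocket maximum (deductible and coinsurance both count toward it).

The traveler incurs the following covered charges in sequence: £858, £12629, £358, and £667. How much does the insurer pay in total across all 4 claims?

Claim 1 (£858): all of it applies to the deductible. Traveler pays £858; OOP now £858. Insurer: £858 − £858 = £0.
Claim 2 (£12629): £42 to deductible, leaving £12587; 10% of £12587 = £1258.70. Cost to traveler: £1300.70. OOP to date £2158.70. Insurer: £12629 − £1300.70 = £11328.30.
Claim 3 (£358): deductible already satisfied, so traveler's share is 10% × £358 = £35.80. Traveler pays £35.80; OOP now £2194.50. Plan pays £358 − £35.80 = £322.20.
Claim 4 (£667): deductible met; 10% of £667 = £66.70. Cost to traveler: £66.70. OOP to date £2261.20. Plan pays £667 − £66.70 = £600.30.
Insurer total: £0 + £11328.30 + £322.20 + £600.30 = £12250.80.

£12250.80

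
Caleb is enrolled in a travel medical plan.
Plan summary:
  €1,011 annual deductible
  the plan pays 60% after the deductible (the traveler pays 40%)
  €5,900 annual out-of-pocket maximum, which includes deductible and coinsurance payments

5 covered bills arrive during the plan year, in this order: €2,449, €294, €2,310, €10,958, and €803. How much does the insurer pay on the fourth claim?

€7,685.80

Claim 1 — €2,449: €1,011 finishes the deductible; €1,438 goes to coinsurance; traveler's 40% is €575.20. Traveler owes €1,586.20 (running OOP €1,586.20). Plan pays €2,449 − €1,586.20 = €862.80.
Claim 2 — €294: deductible met; 40% of €294 = €117.60. Cost to traveler: €117.60. OOP to date €1,703.80. Plan pays €294 − €117.60 = €176.40.
Claim 3 — €2,310: 40% coinsurance on €2,310 = €924. Traveler owes €924 (running OOP €2,627.80). Plan pays €2,310 − €924 = €1,386.
Claim 4 — €10,958: 40% coinsurance on €10,958 = €4,383.20. That would push OOP to €7,011, over the €5,900 cap, so traveler pays €5,900 − €2,627.80 = €3,272.20. Plan pays €10,958 − €3,272.20 = €7,685.80.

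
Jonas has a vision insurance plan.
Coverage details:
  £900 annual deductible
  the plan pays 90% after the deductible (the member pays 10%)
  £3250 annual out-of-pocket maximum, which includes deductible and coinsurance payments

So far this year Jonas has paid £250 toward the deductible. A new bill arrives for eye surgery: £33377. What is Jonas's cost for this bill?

£3000

Deductible still to meet: £900 − £250 = £650.
After the £650 deductible portion, £33377 − £650 = £32727 is subject to coinsurance.
Member's 10% share of £32727 is £3272.70.
That puts the member's cost at £650 + £3272.70 = £3922.70 before any cap.
Year-to-date out-of-pocket would reach £250 + £3922.70 = £4172.70, above the £3250 maximum, so the member pays only £3250 − £250 = £3000.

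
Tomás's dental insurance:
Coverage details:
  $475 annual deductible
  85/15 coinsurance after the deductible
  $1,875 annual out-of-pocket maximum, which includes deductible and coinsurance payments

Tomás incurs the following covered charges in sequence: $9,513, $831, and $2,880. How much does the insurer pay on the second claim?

#1 ($9,513): $475 finishes the deductible; $9,038 goes to coinsurance; 15% of $9,038 = $1,355.70. Cost to patient: $1,830.70. OOP to date $1,830.70. Plan pays $9,513 − $1,830.70 = $7,682.30.
#2 ($831): deductible already satisfied, so patient's share is 15% × $831 = $124.65. Adding that to $1,830.70 gives $1,955.35, past the $1,875 cap; patient pays only $1,875 − $1,830.70 = $44.30. Insurer: $831 − $44.30 = $786.70.

$786.70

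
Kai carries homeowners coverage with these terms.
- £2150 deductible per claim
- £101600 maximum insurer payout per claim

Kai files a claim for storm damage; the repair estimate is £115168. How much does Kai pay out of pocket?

£13568

Subtract the deductible: £115168 − £2150 = £113018.
£113018 exceeds the £101600 limit, so the insurer pays the limit: £101600.
Out of pocket: £115168 − £101600 = £13568.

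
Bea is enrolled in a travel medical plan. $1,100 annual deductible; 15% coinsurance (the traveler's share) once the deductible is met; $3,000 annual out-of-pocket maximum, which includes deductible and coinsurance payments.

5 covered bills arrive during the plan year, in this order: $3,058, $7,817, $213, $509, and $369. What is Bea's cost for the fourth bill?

Claim 1 — $3,058: deductible takes $1,100, $1,958 remains; coinsurance $1,958 × 15% = $293.70. Traveler owes $1,393.70 (running OOP $1,393.70).
Claim 2 — $7,817: 15% coinsurance on $7,817 = $1,172.55. Cost to traveler: $1,172.55. OOP to date $2,566.25.
Claim 3 — $213: deductible already satisfied, so traveler's share is 15% × $213 = $31.95. Traveler pays $31.95; OOP now $2,598.20.
Claim 4 — $509: deductible met; 15% of $509 = $76.35. Traveler owes $76.35 (running OOP $2,674.55).

$76.35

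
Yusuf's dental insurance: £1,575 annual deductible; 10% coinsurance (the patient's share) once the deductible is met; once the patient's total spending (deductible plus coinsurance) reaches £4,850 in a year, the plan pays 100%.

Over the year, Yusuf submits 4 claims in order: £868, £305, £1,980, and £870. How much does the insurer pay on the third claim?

Bill 1, £868: all of it applies to the deductible. Patient owes £868 (running OOP £868). Plan pays £868 − £868 = £0.
Bill 2, £305: fully absorbed by the deductible. Patient owes £305 (running OOP £1,173). Plan pays £305 − £305 = £0.
Bill 3, £1,980: deductible takes £402, £1,578 remains; coinsurance £1,578 × 10% = £157.80. Patient owes £559.80 (running OOP £1,732.80). Insurer: £1,980 − £559.80 = £1,420.20.

£1,420.20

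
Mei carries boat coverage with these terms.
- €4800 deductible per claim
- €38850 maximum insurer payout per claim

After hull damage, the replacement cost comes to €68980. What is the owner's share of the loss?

€30130

After the deductible, €68980 − €4800 = €64180 remains.
€64180 exceeds the €38850 limit, so the insurer pays the limit: €38850.
The owner bears the rest of the original loss: €68980 − €38850 = €30130.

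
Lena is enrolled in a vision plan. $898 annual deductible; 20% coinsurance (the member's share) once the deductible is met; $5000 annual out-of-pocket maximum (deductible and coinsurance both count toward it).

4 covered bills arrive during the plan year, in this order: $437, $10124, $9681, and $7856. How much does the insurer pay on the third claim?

Claim 1 — $437: all of it applies to the deductible. Cost to member: $437. OOP to date $437. Insurer: $437 − $437 = $0.
Claim 2 — $10124: $461 to deductible, leaving $9663; member's 20% is $1932.60. Member owes $2393.60 (running OOP $2830.60). Insurer: $10124 − $2393.60 = $7730.40.
Claim 3 — $9681: deductible met; 20% of $9681 = $1936.20. Member pays $1936.20; OOP now $4766.80. Plan pays $9681 − $1936.20 = $7744.80.

$7744.80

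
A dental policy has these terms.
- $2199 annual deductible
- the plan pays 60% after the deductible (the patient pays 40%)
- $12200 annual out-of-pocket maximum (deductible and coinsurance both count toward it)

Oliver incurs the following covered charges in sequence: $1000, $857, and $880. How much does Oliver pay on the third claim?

$557.20

#1 ($1000): entire amount goes to the deductible. Cost to patient: $1000. OOP to date $1000.
#2 ($857): fully absorbed by the deductible. Cost to patient: $857. OOP to date $1857.
#3 ($880): deductible takes $342, $538 remains; patient's 40% is $215.20. Patient pays $557.20; OOP now $2414.20.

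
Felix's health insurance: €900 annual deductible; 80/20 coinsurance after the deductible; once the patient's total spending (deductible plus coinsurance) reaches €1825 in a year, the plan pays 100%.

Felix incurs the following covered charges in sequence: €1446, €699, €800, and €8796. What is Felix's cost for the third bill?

€160

Claim 1 — €1446: €900 to deductible, leaving €546; 20% of €546 = €109.20. Patient owes €1009.20 (running OOP €1009.20).
Claim 2 — €699: deductible already satisfied, so patient's share is 20% × €699 = €139.80. Patient owes €139.80 (running OOP €1149).
Claim 3 — €800: deductible already satisfied, so patient's share is 20% × €800 = €160. Patient pays €160; OOP now €1309.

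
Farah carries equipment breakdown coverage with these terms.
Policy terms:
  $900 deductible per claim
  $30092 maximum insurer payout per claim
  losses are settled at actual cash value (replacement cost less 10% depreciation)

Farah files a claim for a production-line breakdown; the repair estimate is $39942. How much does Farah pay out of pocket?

$9850

Depreciate 10%: the covered value is $39942 × 0.9 = $35947.80.
Less the $900 deductible: $35947.80 − $900 = $35047.80.
Since $35047.80 > $30092, the payout is capped at $30092.
Out of pocket: $39942 − $30092 = $9850.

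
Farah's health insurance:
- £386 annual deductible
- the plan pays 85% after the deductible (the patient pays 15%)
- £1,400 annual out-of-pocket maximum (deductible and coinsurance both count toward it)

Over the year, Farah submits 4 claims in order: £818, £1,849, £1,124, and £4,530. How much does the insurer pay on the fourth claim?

#1 (£818): £386 to deductible, leaving £432; coinsurance £432 × 15% = £64.80. Patient pays £450.80; OOP now £450.80. Plan pays £818 − £450.80 = £367.20.
#2 (£1,849): deductible met; 15% of £1,849 = £277.35. Patient pays £277.35; OOP now £728.15. Plan pays £1,849 − £277.35 = £1,571.65.
#3 (£1,124): deductible met; 15% of £1,124 = £168.60. Patient pays £168.60; OOP now £896.75. Plan pays £1,124 − £168.60 = £955.40.
#4 (£4,530): deductible already satisfied, so patient's share is 15% × £4,530 = £679.50. Adding that to £896.75 gives £1,576.25, past the £1,400 cap; patient pays only £1,400 − £896.75 = £503.25. Plan pays £4,530 − £503.25 = £4,026.75.

£4,026.75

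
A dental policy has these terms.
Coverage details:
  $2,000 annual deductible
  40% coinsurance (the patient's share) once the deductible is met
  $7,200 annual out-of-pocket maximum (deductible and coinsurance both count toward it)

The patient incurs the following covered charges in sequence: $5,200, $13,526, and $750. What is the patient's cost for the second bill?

Bill 1, $5,200: $2,000 finishes the deductible; $3,200 goes to coinsurance; 40% of $3,200 = $1,280. Patient pays $3,280; OOP now $3,280.
Bill 2, $13,526: deductible already satisfied, so patient's share is 40% × $13,526 = $5,410.40. OOP would hit $8,690.40 > $7,200, so the cap limits the patient to $7,200 − $3,280 = $3,920.

$3,920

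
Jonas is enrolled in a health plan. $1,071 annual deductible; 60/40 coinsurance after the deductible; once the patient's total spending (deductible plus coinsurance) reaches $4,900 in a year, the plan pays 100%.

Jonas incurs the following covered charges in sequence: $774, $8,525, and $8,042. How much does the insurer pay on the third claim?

Bill 1, $774: all of it applies to the deductible. Cost to patient: $774. OOP to date $774. Plan pays $774 − $774 = $0.
Bill 2, $8,525: $297 finishes the deductible; $8,228 goes to coinsurance; patient's 40% is $3,291.20. Cost to patient: $3,588.20. OOP to date $4,362.20. Insurer: $8,525 − $3,588.20 = $4,936.80.
Bill 3, $8,042: deductible met; 40% of $8,042 = $3,216.80. Adding that to $4,362.20 gives $7,579, past the $4,900 cap; patient pays only $4,900 − $4,362.20 = $537.80. Insurer: $8,042 − $537.80 = $7,504.20.

$7,504.20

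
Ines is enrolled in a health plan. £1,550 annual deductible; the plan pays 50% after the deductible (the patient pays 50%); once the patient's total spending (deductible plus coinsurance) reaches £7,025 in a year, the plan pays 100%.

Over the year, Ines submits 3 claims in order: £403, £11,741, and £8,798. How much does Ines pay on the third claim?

£178

Claim 1 (£403): fully absorbed by the deductible. Cost to patient: £403. OOP to date £403.
Claim 2 (£11,741): £1,147 finishes the deductible; £10,594 goes to coinsurance; 50% of £10,594 = £5,297. Patient pays £6,444; OOP now £6,847.
Claim 3 (£8,798): 50% coinsurance on £8,798 = £4,399. OOP would hit £11,246 > £7,025, so the cap limits the patient to £7,025 − £6,847 = £178.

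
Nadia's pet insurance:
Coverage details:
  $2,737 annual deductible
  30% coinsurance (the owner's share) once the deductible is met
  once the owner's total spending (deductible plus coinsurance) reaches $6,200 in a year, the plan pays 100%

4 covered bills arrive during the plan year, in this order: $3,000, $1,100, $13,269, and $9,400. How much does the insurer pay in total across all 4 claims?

#1 ($3,000): deductible takes $2,737, $263 remains; owner's 30% is $78.90. Owner owes $2,815.90 (running OOP $2,815.90). Plan pays $3,000 − $2,815.90 = $184.10.
#2 ($1,100): deductible met; 30% of $1,100 = $330. Cost to owner: $330. OOP to date $3,145.90. Insurer: $1,100 − $330 = $770.
#3 ($13,269): 30% coinsurance on $13,269 = $3,980.70. Adding that to $3,145.90 gives $7,126.60, past the $6,200 cap; owner pays only $6,200 − $3,145.90 = $3,054.10. Plan pays $13,269 − $3,054.10 = $10,214.90.
#4 ($9,400): deductible met; 30% of $9,400 = $2,820. OOP would hit $9,020 > $6,200, so the cap limits the owner to $6,200 − $6,200 = $0. Plan pays $9,400 − $0 = $9,400.
Insurer total: $184.10 + $770 + $10,214.90 + $9,400 = $20,569.

$20,569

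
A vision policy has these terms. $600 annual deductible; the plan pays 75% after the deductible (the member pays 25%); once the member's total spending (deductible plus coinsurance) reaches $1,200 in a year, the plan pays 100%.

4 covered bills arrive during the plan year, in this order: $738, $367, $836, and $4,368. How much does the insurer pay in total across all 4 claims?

$5,109

Bill 1, $738: $600 to deductible, leaving $138; member's 25% is $34.50. Member pays $634.50; OOP now $634.50. Plan pays $738 − $634.50 = $103.50.
Bill 2, $367: 25% coinsurance on $367 = $91.75. Cost to member: $91.75. OOP to date $726.25. Insurer: $367 − $91.75 = $275.25.
Bill 3, $836: deductible already satisfied, so member's share is 25% × $836 = $209. Member pays $209; OOP now $935.25. Plan pays $836 − $209 = $627.
Bill 4, $4,368: deductible met; 25% of $4,368 = $1,092. Adding that to $935.25 gives $2,027.25, past the $1,200 cap; member pays only $1,200 − $935.25 = $264.75. Insurer: $4,368 − $264.75 = $4,103.25.
Insurer total: $103.50 + $275.25 + $627 + $4,103.25 = $5,109.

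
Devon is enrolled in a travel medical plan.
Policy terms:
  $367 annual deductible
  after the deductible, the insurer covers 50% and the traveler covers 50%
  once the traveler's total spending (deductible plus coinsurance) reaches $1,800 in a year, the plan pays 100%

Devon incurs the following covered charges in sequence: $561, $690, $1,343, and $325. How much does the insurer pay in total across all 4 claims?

Claim 1 — $561: $367 finishes the deductible; $194 goes to coinsurance; coinsurance $194 × 50% = $97. Traveler owes $464 (running OOP $464). Insurer: $561 − $464 = $97.
Claim 2 — $690: deductible met; 50% of $690 = $345. Traveler owes $345 (running OOP $809). Plan pays $690 − $345 = $345.
Claim 3 — $1,343: deductible met; 50% of $1,343 = $671.50. Traveler pays $671.50; OOP now $1,480.50. Plan pays $1,343 − $671.50 = $671.50.
Claim 4 — $325: deductible already satisfied, so traveler's share is 50% × $325 = $162.50. Traveler pays $162.50; OOP now $1,643. Insurer: $325 − $162.50 = $162.50.
Insurer total: $97 + $345 + $671.50 + $162.50 = $1,276.

$1,276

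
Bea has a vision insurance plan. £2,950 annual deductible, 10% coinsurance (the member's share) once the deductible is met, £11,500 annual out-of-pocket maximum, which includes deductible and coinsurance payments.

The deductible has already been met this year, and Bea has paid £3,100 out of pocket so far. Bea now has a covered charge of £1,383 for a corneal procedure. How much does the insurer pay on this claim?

The deductible is already satisfied, so the full bill goes to coinsurance.
Member's 10% share of £1,383 is £138.30.
Year-to-date out-of-pocket becomes £3,100 + £138.30 = £3,238.30, still under the £11,500 maximum, so no cap applies.
Insurer pays the balance: £1,383 − £138.30 = £1,244.70.

£1,244.70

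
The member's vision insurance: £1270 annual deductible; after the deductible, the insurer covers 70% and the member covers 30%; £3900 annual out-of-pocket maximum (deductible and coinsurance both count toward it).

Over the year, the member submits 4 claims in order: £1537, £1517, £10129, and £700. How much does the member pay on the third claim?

#1 (£1537): £1270 to deductible, leaving £267; 30% of £267 = £80.10. Member pays £1350.10; OOP now £1350.10.
#2 (£1517): deductible already satisfied, so member's share is 30% × £1517 = £455.10. Member owes £455.10 (running OOP £1805.20).
#3 (£10129): deductible already satisfied, so member's share is 30% × £10129 = £3038.70. OOP would hit £4843.90 > £3900, so the cap limits the member to £3900 − £1805.20 = £2094.80.

£2094.80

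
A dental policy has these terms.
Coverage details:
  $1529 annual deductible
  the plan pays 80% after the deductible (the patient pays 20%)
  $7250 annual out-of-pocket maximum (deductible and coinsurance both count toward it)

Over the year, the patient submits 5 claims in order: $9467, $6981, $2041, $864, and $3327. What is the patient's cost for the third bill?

$408.20

Claim 1 ($9467): $1529 to deductible, leaving $7938; patient's 20% is $1587.60. Patient pays $3116.60; OOP now $3116.60.
Claim 2 ($6981): deductible already satisfied, so patient's share is 20% × $6981 = $1396.20. Patient pays $1396.20; OOP now $4512.80.
Claim 3 ($2041): 20% coinsurance on $2041 = $408.20. Cost to patient: $408.20. OOP to date $4921.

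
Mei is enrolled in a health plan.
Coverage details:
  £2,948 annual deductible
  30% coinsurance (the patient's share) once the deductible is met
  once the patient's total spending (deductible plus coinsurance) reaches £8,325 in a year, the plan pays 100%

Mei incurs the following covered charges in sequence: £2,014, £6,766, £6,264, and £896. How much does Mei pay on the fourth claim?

£268.80

Bill 1, £2,014: fully absorbed by the deductible. Cost to patient: £2,014. OOP to date £2,014.
Bill 2, £6,766: £934 finishes the deductible; £5,832 goes to coinsurance; coinsurance £5,832 × 30% = £1,749.60. Patient pays £2,683.60; OOP now £4,697.60.
Bill 3, £6,264: deductible already satisfied, so patient's share is 30% × £6,264 = £1,879.20. Patient owes £1,879.20 (running OOP £6,576.80).
Bill 4, £896: deductible already satisfied, so patient's share is 30% × £896 = £268.80. Cost to patient: £268.80. OOP to date £6,845.60.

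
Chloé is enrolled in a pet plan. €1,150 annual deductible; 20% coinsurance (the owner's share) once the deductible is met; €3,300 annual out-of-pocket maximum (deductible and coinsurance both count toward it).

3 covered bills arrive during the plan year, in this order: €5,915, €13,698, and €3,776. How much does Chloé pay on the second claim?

Claim 1 — €5,915: deductible takes €1,150, €4,765 remains; 20% of €4,765 = €953. Owner owes €2,103 (running OOP €2,103).
Claim 2 — €13,698: deductible met; 20% of €13,698 = €2,739.60. Adding that to €2,103 gives €4,842.60, past the €3,300 cap; owner pays only €3,300 − €2,103 = €1,197.

€1,197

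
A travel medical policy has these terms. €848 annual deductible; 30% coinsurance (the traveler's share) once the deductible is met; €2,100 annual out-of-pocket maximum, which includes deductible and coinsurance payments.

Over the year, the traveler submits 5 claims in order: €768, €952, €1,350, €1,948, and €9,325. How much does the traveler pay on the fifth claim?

€1

Claim 1 — €768: all of it applies to the deductible. Cost to traveler: €768. OOP to date €768.
Claim 2 — €952: €80 to deductible, leaving €872; traveler's 30% is €261.60. Traveler owes €341.60 (running OOP €1,109.60).
Claim 3 — €1,350: deductible already satisfied, so traveler's share is 30% × €1,350 = €405. Cost to traveler: €405. OOP to date €1,514.60.
Claim 4 — €1,948: 30% coinsurance on €1,948 = €584.40. Traveler owes €584.40 (running OOP €2,099).
Claim 5 — €9,325: deductible met; 30% of €9,325 = €2,797.50. That would push OOP to €4,896.50, over the €2,100 cap, so traveler pays €2,100 − €2,099 = €1.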